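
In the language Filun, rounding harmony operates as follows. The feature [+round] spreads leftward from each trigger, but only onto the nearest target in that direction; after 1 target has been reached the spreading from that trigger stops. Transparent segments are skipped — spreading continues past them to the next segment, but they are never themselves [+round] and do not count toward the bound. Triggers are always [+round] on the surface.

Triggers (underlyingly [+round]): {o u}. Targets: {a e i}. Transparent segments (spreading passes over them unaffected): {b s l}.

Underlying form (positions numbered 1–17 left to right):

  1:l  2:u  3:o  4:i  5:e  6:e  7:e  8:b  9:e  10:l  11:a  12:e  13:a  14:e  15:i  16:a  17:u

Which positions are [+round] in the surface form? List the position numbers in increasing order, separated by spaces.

2 3 16 17

From /u/ at 2 leftward: 1 /l/ transparent; word edge.
From /o/ at 3 leftward: 2 /u/ is itself a trigger — this domain ends here.
From /u/ at 17 leftward: 16 /a/ → [+round]; bound reached.
Targets with no active source: positions 4 5 6 7 9 11 12 13 14 15 stay [-round].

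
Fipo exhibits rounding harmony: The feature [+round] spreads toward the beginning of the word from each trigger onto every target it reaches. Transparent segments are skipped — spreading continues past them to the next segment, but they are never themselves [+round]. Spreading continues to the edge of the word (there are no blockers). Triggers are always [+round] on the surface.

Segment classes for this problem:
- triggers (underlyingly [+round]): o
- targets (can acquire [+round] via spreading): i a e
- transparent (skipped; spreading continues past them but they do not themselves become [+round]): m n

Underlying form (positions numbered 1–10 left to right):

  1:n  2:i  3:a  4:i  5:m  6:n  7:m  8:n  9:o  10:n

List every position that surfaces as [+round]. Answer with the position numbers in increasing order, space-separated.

From /o/ at 9 leftward: 8 /n/ transparent; 7 /m/ transparent; 6 /n/ transparent; 5 /m/ transparent; 4 /i/ → [+round]; 3 /a/ → [+round]; 2 /i/ → [+round]; 1 /n/ transparent; word edge.

2 3 4 9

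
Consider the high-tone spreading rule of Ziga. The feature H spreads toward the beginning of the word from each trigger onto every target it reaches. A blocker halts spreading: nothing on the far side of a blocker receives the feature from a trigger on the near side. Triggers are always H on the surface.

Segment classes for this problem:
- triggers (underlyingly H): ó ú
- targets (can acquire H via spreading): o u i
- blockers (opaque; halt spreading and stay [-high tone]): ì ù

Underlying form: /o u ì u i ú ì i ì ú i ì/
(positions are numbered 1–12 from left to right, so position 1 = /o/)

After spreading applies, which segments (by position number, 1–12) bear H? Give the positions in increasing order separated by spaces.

From /ú/ at 6 leftward: 5 /i/ → H; 4 /u/ → H; 3 /ì/ blocks.
From /ú/ at 10 leftward: 9 /ì/ blocks.
Targets with no active source: positions 1 2 8 11 stay [-high tone].

4 5 6 10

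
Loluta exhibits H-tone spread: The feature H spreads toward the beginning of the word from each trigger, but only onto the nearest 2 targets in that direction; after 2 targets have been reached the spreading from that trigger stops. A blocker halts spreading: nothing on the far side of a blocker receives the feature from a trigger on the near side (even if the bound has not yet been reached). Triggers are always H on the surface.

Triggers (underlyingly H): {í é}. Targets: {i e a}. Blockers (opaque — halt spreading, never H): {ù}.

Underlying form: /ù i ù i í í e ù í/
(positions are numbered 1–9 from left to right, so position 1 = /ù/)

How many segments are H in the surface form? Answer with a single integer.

From /í/ at 5 leftward: 4 /i/ → H; 3 /ù/ blocks.
From /í/ at 6 leftward: 5 /í/ is itself a trigger — this domain ends here.
From /í/ at 9 leftward: 8 /ù/ blocks.
Targets with no active source: positions 2 7 stay [-high tone].
H positions on the surface: 4 5 6 9.

4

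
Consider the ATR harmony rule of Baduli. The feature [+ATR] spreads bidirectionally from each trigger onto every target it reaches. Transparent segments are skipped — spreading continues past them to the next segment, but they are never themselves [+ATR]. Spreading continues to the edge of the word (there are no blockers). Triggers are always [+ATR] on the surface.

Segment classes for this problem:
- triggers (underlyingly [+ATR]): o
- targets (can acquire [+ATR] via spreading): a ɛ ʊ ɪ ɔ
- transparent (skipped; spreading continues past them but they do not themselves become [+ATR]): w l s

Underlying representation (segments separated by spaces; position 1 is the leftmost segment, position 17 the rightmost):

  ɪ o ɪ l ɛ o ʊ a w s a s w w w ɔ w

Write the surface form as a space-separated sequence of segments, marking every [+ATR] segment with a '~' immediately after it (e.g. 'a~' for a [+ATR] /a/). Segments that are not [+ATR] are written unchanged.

ɪ~ o~ ɪ~ l ɛ~ o~ ʊ~ a~ w s a~ s w w w ɔ~ w

From /o/ at 2 rightward: 3 /ɪ/ → [+ATR]; 4 /l/ transparent; 5 /ɛ/ → [+ATR]; 6 /o/ is itself a trigger — this domain ends here.
From /o/ at 2 leftward: 1 /ɪ/ → [+ATR]; word edge.
From /o/ at 6 rightward: 7 /ʊ/ → [+ATR]; 8 /a/ → [+ATR]; 9 /w/ transparent; 10 /s/ transparent; 11 /a/ → [+ATR]; 12 /s/ transparent; 13 /w/ transparent; 14 /w/ transparent; 15 /w/ transparent; 16 /ɔ/ → [+ATR]; 17 /w/ transparent; word edge.
From /o/ at 6 leftward: 5 /ɛ/ → [+ATR]; 4 /l/ transparent; 3 /ɪ/ → [+ATR]; 2 /o/ is itself a trigger — this domain ends here.
[+ATR] positions on the surface: 1 2 3 5 6 7 8 11 16.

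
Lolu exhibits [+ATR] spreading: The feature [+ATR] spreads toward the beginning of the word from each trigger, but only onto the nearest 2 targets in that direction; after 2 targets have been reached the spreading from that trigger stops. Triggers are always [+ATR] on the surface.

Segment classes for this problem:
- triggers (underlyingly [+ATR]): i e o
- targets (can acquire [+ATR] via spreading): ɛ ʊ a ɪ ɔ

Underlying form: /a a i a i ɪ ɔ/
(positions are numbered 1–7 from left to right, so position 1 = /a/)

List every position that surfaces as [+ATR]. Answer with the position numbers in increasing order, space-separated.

1 2 3 4 5

From /i/ at 3 leftward: 2 /a/ → [+ATR]; 1 /a/ → [+ATR]; bound reached.
From /i/ at 5 leftward: 4 /a/ → [+ATR]; 3 /i/ is itself a trigger — this domain ends here.
Targets with no active source: positions 6 7 stay [-ATR].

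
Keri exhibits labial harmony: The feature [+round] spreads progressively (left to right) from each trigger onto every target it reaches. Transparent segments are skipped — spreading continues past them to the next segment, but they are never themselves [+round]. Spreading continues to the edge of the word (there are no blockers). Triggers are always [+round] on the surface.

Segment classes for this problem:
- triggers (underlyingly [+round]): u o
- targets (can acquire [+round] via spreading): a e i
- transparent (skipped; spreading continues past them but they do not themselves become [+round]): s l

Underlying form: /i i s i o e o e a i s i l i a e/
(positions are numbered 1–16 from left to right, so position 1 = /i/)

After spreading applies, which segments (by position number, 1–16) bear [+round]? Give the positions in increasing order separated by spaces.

From /o/ at 5 rightward: 6 /e/ → [+round]; 7 /o/ is itself a trigger — this domain ends here.
From /o/ at 7 rightward: 8 /e/ → [+round]; 9 /a/ → [+round]; 10 /i/ → [+round]; 11 /s/ transparent; 12 /i/ → [+round]; 13 /l/ transparent; 14 /i/ → [+round]; 15 /a/ → [+round]; 16 /e/ → [+round]; word edge.
Targets with no active source: positions 1 2 4 stay [-round].

5 6 7 8 9 10 12 14 15 16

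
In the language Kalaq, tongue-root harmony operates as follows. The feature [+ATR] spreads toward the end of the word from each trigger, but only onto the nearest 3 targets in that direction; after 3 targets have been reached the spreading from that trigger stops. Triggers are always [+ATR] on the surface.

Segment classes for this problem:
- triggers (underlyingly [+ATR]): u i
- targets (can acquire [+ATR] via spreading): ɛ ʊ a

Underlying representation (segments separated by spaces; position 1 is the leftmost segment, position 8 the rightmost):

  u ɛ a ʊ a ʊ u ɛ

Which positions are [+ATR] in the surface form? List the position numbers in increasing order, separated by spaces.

From /u/ at 1 rightward: 2 /ɛ/ → [+ATR]; 3 /a/ → [+ATR]; 4 /ʊ/ → [+ATR]; bound reached.
From /u/ at 7 rightward: 8 /ɛ/ → [+ATR]; word edge.
Targets with no active source: positions 5 6 stay [-ATR].

1 2 3 4 7 8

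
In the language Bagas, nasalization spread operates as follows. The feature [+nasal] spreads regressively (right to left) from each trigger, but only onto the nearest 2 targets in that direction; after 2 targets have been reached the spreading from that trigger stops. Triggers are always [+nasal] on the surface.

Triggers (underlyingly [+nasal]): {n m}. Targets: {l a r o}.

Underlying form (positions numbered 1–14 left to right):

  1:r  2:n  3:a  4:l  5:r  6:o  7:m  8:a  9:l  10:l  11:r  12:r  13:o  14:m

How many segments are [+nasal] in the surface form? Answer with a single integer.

From /n/ at 2 leftward: 1 /r/ → [+nasal]; word edge.
From /m/ at 7 leftward: 6 /o/ → [+nasal]; 5 /r/ → [+nasal]; bound reached.
From /m/ at 14 leftward: 13 /o/ → [+nasal]; 12 /r/ → [+nasal]; bound reached.
Targets with no active source: positions 3 4 8 9 10 11 stay [-nasal].
[+nasal] positions on the surface: 1 2 5 6 7 12 13 14.

8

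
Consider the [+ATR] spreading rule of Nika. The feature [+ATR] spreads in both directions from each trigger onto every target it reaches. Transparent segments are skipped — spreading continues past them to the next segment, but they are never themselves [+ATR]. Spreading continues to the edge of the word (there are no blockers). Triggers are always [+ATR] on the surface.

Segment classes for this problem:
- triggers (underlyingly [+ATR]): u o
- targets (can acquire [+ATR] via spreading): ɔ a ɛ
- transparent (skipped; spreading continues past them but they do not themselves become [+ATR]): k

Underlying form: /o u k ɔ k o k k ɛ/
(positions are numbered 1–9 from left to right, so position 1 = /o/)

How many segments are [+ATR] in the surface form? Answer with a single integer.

5

From /o/ at 1 rightward: 2 /u/ is itself a trigger — this domain ends here.
From /o/ at 1 leftward: word edge.
From /u/ at 2 rightward: 3 /k/ transparent; 4 /ɔ/ → [+ATR]; 5 /k/ transparent; 6 /o/ is itself a trigger — this domain ends here.
From /u/ at 2 leftward: 1 /o/ is itself a trigger — this domain ends here.
From /o/ at 6 rightward: 7 /k/ transparent; 8 /k/ transparent; 9 /ɛ/ → [+ATR]; word edge.
From /o/ at 6 leftward: 5 /k/ transparent; 4 /ɔ/ → [+ATR]; 3 /k/ transparent; 2 /u/ is itself a trigger — this domain ends here.
[+ATR] positions on the surface: 1 2 4 6 9.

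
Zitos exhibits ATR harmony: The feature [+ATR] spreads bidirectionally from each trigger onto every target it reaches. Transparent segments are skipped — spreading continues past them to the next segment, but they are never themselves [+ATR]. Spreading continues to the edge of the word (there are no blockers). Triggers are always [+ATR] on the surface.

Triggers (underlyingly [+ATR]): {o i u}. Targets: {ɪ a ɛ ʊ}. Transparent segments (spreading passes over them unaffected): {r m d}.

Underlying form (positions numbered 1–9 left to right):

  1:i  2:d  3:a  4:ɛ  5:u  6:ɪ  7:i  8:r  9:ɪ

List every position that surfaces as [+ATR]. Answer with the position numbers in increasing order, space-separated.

From /i/ at 1 rightward: 2 /d/ transparent; 3 /a/ → [+ATR]; 4 /ɛ/ → [+ATR]; 5 /u/ is itself a trigger — this domain ends here.
From /i/ at 1 leftward: word edge.
From /u/ at 5 rightward: 6 /ɪ/ → [+ATR]; 7 /i/ is itself a trigger — this domain ends here.
From /u/ at 5 leftward: 4 /ɛ/ → [+ATR]; 3 /a/ → [+ATR]; 2 /d/ transparent; 1 /i/ is itself a trigger — this domain ends here.
From /i/ at 7 rightward: 8 /r/ transparent; 9 /ɪ/ → [+ATR]; word edge.
From /i/ at 7 leftward: 6 /ɪ/ → [+ATR]; 5 /u/ is itself a trigger — this domain ends here.

1 3 4 5 6 7 9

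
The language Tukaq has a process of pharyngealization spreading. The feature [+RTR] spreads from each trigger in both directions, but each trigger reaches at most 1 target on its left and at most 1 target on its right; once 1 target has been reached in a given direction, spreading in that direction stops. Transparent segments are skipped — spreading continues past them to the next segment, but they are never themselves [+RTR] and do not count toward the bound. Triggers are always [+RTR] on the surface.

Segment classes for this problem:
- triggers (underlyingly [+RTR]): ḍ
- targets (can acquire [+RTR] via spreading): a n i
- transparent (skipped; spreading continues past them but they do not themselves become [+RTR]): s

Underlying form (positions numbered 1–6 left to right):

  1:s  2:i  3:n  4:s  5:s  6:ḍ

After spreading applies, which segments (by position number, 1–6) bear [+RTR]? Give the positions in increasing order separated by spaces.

From /ḍ/ at 6 rightward: word edge.
From /ḍ/ at 6 leftward: 5 /s/ transparent; 4 /s/ transparent; 3 /n/ → [+RTR]; bound reached.
Target with no active source: position 2 stays [-emphatic].

3 6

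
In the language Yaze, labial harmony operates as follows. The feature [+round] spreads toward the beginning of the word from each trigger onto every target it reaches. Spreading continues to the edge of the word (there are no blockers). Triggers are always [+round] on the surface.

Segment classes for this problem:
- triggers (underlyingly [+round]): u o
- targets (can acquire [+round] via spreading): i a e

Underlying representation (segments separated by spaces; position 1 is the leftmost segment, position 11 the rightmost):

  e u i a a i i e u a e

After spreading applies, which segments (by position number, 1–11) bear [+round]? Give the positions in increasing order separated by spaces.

From /u/ at 2 leftward: 1 /e/ → [+round]; word edge.
From /u/ at 9 leftward: 8 /e/ → [+round]; 7 /i/ → [+round]; 6 /i/ → [+round]; 5 /a/ → [+round]; 4 /a/ → [+round]; 3 /i/ → [+round]; 2 /u/ is itself a trigger — this domain ends here.
Targets with no active source: positions 10 11 stay [-round].

1 2 3 4 5 6 7 8 9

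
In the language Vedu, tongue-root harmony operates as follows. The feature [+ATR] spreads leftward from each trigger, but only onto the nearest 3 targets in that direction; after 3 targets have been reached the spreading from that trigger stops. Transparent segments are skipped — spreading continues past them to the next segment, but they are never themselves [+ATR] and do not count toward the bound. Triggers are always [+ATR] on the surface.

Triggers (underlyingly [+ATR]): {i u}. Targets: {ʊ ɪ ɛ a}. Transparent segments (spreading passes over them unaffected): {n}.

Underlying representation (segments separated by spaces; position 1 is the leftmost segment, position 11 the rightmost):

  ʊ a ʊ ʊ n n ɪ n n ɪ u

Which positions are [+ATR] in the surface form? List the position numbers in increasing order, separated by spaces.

4 7 10 11

From /u/ at 11 leftward: 10 /ɪ/ → [+ATR]; 9 /n/ transparent; 8 /n/ transparent; 7 /ɪ/ → [+ATR]; 6 /n/ transparent; 5 /n/ transparent; 4 /ʊ/ → [+ATR]; bound reached.
Targets with no active source: positions 1 2 3 stay [-ATR].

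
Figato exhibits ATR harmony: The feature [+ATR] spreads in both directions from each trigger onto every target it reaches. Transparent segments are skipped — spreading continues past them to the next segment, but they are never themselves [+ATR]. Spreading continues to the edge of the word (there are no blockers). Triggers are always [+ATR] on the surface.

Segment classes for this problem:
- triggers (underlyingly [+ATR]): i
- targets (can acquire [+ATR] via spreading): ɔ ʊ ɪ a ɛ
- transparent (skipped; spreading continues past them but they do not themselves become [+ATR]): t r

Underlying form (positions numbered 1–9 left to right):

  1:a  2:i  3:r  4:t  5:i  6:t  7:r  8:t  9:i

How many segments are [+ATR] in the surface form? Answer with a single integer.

4

From /i/ at 2 rightward: 3 /r/ transparent; 4 /t/ transparent; 5 /i/ is itself a trigger — this domain ends here.
From /i/ at 2 leftward: 1 /a/ → [+ATR]; word edge.
From /i/ at 5 rightward: 6 /t/ transparent; 7 /r/ transparent; 8 /t/ transparent; 9 /i/ is itself a trigger — this domain ends here.
From /i/ at 5 leftward: 4 /t/ transparent; 3 /r/ transparent; 2 /i/ is itself a trigger — this domain ends here.
From /i/ at 9 rightward: word edge.
From /i/ at 9 leftward: 8 /t/ transparent; 7 /r/ transparent; 6 /t/ transparent; 5 /i/ is itself a trigger — this domain ends here.
[+ATR] positions on the surface: 1 2 5 9.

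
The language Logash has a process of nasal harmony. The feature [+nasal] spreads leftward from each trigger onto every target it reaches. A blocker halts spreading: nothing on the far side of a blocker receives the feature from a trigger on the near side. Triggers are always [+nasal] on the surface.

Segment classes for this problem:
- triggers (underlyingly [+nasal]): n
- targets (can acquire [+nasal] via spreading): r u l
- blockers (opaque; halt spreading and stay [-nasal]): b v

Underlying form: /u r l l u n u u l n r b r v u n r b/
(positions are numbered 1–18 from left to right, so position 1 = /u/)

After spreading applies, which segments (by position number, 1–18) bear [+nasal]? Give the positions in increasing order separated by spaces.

1 2 3 4 5 6 7 8 9 10 15 16

From /n/ at 6 leftward: 5 /u/ → [+nasal]; 4 /l/ → [+nasal]; 3 /l/ → [+nasal]; 2 /r/ → [+nasal]; 1 /u/ → [+nasal]; word edge.
From /n/ at 10 leftward: 9 /l/ → [+nasal]; 8 /u/ → [+nasal]; 7 /u/ → [+nasal]; 6 /n/ is itself a trigger — this domain ends here.
From /n/ at 16 leftward: 15 /u/ → [+nasal]; 14 /v/ blocks.
Targets with no active source: positions 11 13 17 stay [-nasal].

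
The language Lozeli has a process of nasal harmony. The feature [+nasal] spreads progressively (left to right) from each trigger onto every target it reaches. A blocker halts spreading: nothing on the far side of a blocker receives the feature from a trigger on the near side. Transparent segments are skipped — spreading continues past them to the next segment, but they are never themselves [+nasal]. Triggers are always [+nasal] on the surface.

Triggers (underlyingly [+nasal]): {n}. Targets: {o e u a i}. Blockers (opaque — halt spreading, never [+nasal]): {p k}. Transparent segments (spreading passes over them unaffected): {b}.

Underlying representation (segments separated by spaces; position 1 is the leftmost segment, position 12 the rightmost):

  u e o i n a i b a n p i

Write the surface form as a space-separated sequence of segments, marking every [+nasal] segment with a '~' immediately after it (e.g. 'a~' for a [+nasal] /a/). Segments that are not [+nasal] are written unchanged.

u e o i n~ a~ i~ b a~ n~ p i

From /n/ at 5 rightward: 6 /a/ → [+nasal]; 7 /i/ → [+nasal]; 8 /b/ transparent; 9 /a/ → [+nasal]; 10 /n/ is itself a trigger — this domain ends here.
From /n/ at 10 rightward: 11 /p/ blocks.
Targets with no active source: positions 1 2 3 4 12 stay [-nasal].
[+nasal] positions on the surface: 5 6 7 9 10.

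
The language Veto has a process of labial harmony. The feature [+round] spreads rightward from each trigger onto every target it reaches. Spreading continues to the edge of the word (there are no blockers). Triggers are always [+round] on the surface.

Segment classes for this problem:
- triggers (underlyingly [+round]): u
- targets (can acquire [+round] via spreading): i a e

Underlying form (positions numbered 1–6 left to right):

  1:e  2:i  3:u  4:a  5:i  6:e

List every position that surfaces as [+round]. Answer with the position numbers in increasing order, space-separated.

3 4 5 6

From /u/ at 3 rightward: 4 /a/ → [+round]; 5 /i/ → [+round]; 6 /e/ → [+round]; word edge.
Targets with no active source: positions 1 2 stay [-round].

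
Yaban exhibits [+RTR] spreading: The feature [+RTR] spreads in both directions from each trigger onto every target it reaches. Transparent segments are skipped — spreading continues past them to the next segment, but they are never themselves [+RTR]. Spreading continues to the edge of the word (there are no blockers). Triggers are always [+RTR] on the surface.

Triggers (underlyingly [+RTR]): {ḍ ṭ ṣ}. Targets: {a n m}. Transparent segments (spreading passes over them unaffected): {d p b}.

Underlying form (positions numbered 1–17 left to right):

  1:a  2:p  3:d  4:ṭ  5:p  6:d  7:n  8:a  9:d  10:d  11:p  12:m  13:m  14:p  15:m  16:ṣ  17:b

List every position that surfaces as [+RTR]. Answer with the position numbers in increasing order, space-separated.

1 4 7 8 12 13 15 16

From /ṭ/ at 4 rightward: 5 /p/ transparent; 6 /d/ transparent; 7 /n/ → [+RTR]; 8 /a/ → [+RTR]; 9 /d/ transparent; 10 /d/ transparent; 11 /p/ transparent; 12 /m/ → [+RTR]; 13 /m/ → [+RTR]; 14 /p/ transparent; 15 /m/ → [+RTR]; 16 /ṣ/ is itself a trigger — this domain ends here.
From /ṭ/ at 4 leftward: 3 /d/ transparent; 2 /p/ transparent; 1 /a/ → [+RTR]; word edge.
From /ṣ/ at 16 rightward: 17 /b/ transparent; word edge.
From /ṣ/ at 16 leftward: 15 /m/ → [+RTR]; 14 /p/ transparent; 13 /m/ → [+RTR]; 12 /m/ → [+RTR]; 11 /p/ transparent; 10 /d/ transparent; 9 /d/ transparent; 8 /a/ → [+RTR]; 7 /n/ → [+RTR]; 6 /d/ transparent; 5 /p/ transparent; 4 /ṭ/ is itself a trigger — this domain ends here.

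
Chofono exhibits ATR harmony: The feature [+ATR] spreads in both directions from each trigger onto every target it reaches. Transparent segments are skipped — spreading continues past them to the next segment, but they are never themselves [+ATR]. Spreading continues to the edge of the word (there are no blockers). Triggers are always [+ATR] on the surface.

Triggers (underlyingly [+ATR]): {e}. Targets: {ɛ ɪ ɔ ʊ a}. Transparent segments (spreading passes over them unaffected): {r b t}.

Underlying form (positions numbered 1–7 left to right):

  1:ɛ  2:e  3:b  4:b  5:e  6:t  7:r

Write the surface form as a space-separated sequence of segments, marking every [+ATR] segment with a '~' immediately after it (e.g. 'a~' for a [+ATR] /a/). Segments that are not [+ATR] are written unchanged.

From /e/ at 2 rightward: 3 /b/ transparent; 4 /b/ transparent; 5 /e/ is itself a trigger — this domain ends here.
From /e/ at 2 leftward: 1 /ɛ/ → [+ATR]; word edge.
From /e/ at 5 rightward: 6 /t/ transparent; 7 /r/ transparent; word edge.
From /e/ at 5 leftward: 4 /b/ transparent; 3 /b/ transparent; 2 /e/ is itself a trigger — this domain ends here.
[+ATR] positions on the surface: 1 2 5.

ɛ~ e~ b b e~ t r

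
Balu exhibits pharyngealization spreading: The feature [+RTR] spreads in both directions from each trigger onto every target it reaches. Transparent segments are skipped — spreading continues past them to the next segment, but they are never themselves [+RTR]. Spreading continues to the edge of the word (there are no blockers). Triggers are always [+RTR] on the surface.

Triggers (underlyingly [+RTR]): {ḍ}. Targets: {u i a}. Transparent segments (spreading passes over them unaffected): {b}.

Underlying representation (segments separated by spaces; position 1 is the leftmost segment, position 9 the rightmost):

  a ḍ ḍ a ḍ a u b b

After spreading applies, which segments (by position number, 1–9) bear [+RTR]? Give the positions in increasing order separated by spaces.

1 2 3 4 5 6 7

From /ḍ/ at 2 rightward: 3 /ḍ/ is itself a trigger — this domain ends here.
From /ḍ/ at 2 leftward: 1 /a/ → [+RTR]; word edge.
From /ḍ/ at 3 rightward: 4 /a/ → [+RTR]; 5 /ḍ/ is itself a trigger — this domain ends here.
From /ḍ/ at 3 leftward: 2 /ḍ/ is itself a trigger — this domain ends here.
From /ḍ/ at 5 rightward: 6 /a/ → [+RTR]; 7 /u/ → [+RTR]; 8 /b/ transparent; 9 /b/ transparent; word edge.
From /ḍ/ at 5 leftward: 4 /a/ → [+RTR]; 3 /ḍ/ is itself a trigger — this domain ends here.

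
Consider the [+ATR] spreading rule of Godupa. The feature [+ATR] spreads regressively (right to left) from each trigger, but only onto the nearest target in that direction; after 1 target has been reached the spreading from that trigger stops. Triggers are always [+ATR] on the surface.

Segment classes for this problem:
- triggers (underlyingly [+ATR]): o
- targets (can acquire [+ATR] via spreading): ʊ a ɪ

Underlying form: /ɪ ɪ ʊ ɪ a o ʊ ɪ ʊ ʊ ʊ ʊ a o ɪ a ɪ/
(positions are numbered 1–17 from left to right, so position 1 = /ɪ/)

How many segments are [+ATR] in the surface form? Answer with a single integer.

From /o/ at 6 leftward: 5 /a/ → [+ATR]; bound reached.
From /o/ at 14 leftward: 13 /a/ → [+ATR]; bound reached.
Targets with no active source: positions 1 2 3 4 7 8 9 10 11 12 15 16 17 stay [-ATR].
[+ATR] positions on the surface: 5 6 13 14.

4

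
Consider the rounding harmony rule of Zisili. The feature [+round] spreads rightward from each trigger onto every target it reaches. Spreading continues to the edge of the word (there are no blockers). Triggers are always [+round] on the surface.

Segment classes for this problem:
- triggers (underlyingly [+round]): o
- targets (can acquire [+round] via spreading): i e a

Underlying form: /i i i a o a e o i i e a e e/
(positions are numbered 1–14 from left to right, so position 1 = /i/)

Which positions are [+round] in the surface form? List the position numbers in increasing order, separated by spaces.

From /o/ at 5 rightward: 6 /a/ → [+round]; 7 /e/ → [+round]; 8 /o/ is itself a trigger — this domain ends here.
From /o/ at 8 rightward: 9 /i/ → [+round]; 10 /i/ → [+round]; 11 /e/ → [+round]; 12 /a/ → [+round]; 13 /e/ → [+round]; 14 /e/ → [+round]; word edge.
Targets with no active source: positions 1 2 3 4 stay [-round].

5 6 7 8 9 10 11 12 13 14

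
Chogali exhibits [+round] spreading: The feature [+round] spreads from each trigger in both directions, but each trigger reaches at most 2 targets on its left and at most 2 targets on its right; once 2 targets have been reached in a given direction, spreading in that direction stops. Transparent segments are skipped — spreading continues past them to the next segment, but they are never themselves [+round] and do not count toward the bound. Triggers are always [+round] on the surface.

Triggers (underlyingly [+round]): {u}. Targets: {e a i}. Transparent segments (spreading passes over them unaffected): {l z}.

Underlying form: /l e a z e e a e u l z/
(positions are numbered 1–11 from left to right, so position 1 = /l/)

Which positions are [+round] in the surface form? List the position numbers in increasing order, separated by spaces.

7 8 9

From /u/ at 9 rightward: 10 /l/ transparent; 11 /z/ transparent; word edge.
From /u/ at 9 leftward: 8 /e/ → [+round]; 7 /a/ → [+round]; bound reached.
Targets with no active source: positions 2 3 5 6 stay [-round].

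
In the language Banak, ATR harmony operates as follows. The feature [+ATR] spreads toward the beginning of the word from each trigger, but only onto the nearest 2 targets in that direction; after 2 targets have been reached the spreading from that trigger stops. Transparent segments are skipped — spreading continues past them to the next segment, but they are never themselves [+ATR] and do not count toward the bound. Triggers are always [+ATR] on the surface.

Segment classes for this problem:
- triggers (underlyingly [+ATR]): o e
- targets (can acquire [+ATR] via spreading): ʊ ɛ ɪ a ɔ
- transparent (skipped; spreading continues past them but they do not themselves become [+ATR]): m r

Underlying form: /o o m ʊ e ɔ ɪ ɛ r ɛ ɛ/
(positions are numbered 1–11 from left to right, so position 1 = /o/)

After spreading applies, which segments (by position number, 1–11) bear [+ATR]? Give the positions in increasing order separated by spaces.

1 2 4 5

From /o/ at 1 leftward: word edge.
From /o/ at 2 leftward: 1 /o/ is itself a trigger — this domain ends here.
From /e/ at 5 leftward: 4 /ʊ/ → [+ATR]; 3 /m/ transparent; 2 /o/ is itself a trigger — this domain ends here.
Targets with no active source: positions 6 7 8 10 11 stay [-ATR].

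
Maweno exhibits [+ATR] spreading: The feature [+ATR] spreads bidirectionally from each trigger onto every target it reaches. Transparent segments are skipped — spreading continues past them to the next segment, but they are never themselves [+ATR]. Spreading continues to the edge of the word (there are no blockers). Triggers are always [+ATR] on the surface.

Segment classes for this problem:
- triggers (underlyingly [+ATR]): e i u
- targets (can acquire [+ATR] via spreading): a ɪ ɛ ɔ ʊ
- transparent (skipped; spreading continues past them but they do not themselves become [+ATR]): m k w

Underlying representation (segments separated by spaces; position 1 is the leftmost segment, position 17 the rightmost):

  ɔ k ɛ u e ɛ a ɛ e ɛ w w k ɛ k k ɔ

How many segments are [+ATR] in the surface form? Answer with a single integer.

11

From /u/ at 4 rightward: 5 /e/ is itself a trigger — this domain ends here.
From /u/ at 4 leftward: 3 /ɛ/ → [+ATR]; 2 /k/ transparent; 1 /ɔ/ → [+ATR]; word edge.
From /e/ at 5 rightward: 6 /ɛ/ → [+ATR]; 7 /a/ → [+ATR]; 8 /ɛ/ → [+ATR]; 9 /e/ is itself a trigger — this domain ends here.
From /e/ at 5 leftward: 4 /u/ is itself a trigger — this domain ends here.
From /e/ at 9 rightward: 10 /ɛ/ → [+ATR]; 11 /w/ transparent; 12 /w/ transparent; 13 /k/ transparent; 14 /ɛ/ → [+ATR]; 15 /k/ transparent; 16 /k/ transparent; 17 /ɔ/ → [+ATR]; word edge.
From /e/ at 9 leftward: 8 /ɛ/ → [+ATR]; 7 /a/ → [+ATR]; 6 /ɛ/ → [+ATR]; 5 /e/ is itself a trigger — this domain ends here.
[+ATR] positions on the surface: 1 3 4 5 6 7 8 9 10 14 17.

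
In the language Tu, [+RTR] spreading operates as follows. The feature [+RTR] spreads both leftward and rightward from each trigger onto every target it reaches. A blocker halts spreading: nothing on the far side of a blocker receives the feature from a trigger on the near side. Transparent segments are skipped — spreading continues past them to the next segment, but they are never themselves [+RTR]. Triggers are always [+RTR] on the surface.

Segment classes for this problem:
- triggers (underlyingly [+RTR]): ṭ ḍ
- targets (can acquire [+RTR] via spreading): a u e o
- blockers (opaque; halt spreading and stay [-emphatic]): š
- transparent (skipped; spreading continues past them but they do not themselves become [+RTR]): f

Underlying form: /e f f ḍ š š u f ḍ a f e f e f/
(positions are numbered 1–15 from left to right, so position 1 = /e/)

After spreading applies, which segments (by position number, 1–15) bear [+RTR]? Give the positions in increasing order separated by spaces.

From /ḍ/ at 4 rightward: 5 /š/ blocks.
From /ḍ/ at 4 leftward: 3 /f/ transparent; 2 /f/ transparent; 1 /e/ → [+RTR]; word edge.
From /ḍ/ at 9 rightward: 10 /a/ → [+RTR]; 11 /f/ transparent; 12 /e/ → [+RTR]; 13 /f/ transparent; 14 /e/ → [+RTR]; 15 /f/ transparent; word edge.
From /ḍ/ at 9 leftward: 8 /f/ transparent; 7 /u/ → [+RTR]; 6 /š/ blocks.

1 4 7 9 10 12 14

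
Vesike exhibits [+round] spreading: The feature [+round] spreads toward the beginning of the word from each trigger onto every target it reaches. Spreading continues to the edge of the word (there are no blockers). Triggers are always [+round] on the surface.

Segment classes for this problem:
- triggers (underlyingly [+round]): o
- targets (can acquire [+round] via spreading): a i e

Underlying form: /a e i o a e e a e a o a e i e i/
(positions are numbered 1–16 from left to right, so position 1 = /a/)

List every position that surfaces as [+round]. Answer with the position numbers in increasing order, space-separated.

From /o/ at 4 leftward: 3 /i/ → [+round]; 2 /e/ → [+round]; 1 /a/ → [+round]; word edge.
From /o/ at 11 leftward: 10 /a/ → [+round]; 9 /e/ → [+round]; 8 /a/ → [+round]; 7 /e/ → [+round]; 6 /e/ → [+round]; 5 /a/ → [+round]; 4 /o/ is itself a trigger — this domain ends here.
Targets with no active source: positions 12 13 14 15 16 stay [-round].

1 2 3 4 5 6 7 8 9 10 11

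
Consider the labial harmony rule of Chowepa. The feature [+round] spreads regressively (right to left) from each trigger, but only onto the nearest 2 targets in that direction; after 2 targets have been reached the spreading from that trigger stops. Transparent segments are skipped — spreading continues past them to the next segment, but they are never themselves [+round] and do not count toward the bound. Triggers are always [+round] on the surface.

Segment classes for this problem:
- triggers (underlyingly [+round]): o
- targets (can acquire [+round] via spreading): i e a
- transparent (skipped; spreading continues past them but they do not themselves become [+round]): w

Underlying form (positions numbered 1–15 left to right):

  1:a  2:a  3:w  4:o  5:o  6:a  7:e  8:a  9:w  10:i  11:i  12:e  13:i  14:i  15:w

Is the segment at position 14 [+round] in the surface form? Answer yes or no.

From /o/ at 4 leftward: 3 /w/ transparent; 2 /a/ → [+round]; 1 /a/ → [+round]; bound reached.
From /o/ at 5 leftward: 4 /o/ is itself a trigger — this domain ends here.
Targets with no active source: positions 6 7 8 10 11 12 13 14 stay [-round].
[+round] positions on the surface: 1 2 4 5.

no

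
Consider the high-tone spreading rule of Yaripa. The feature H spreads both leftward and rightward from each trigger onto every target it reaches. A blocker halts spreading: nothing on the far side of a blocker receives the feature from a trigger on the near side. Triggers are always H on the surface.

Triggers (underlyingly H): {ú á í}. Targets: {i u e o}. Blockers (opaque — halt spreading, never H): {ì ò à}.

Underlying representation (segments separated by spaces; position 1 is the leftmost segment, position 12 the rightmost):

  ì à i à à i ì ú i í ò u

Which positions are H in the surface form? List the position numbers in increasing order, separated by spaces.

From /ú/ at 8 rightward: 9 /i/ → H; 10 /í/ is itself a trigger — this domain ends here.
From /ú/ at 8 leftward: 7 /ì/ blocks.
From /í/ at 10 rightward: 11 /ò/ blocks.
From /í/ at 10 leftward: 9 /i/ → H; 8 /ú/ is itself a trigger — this domain ends here.
Targets with no active source: positions 3 6 12 stay [-high tone].

8 9 10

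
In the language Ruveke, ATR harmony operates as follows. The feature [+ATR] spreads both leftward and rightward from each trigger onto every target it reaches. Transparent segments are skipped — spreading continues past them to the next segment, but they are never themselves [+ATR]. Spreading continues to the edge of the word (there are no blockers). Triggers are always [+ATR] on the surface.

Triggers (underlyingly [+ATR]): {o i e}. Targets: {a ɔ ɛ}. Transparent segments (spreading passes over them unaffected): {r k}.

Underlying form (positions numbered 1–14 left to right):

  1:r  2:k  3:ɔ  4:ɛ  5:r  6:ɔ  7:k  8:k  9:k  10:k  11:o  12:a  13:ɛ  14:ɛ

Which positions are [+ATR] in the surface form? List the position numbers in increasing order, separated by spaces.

From /o/ at 11 rightward: 12 /a/ → [+ATR]; 13 /ɛ/ → [+ATR]; 14 /ɛ/ → [+ATR]; word edge.
From /o/ at 11 leftward: 10 /k/ transparent; 9 /k/ transparent; 8 /k/ transparent; 7 /k/ transparent; 6 /ɔ/ → [+ATR]; 5 /r/ transparent; 4 /ɛ/ → [+ATR]; 3 /ɔ/ → [+ATR]; 2 /k/ transparent; 1 /r/ transparent; word edge.

3 4 6 11 12 13 14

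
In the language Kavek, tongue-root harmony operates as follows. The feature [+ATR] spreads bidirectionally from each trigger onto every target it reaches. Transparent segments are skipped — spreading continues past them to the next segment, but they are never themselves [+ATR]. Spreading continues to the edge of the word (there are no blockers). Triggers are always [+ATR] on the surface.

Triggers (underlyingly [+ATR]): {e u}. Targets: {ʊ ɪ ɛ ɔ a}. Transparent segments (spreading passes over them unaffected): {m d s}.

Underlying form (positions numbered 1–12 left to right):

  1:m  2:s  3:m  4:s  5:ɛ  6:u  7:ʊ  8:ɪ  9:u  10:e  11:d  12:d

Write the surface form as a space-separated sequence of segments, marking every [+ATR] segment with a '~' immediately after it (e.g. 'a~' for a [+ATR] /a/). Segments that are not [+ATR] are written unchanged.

From /u/ at 6 rightward: 7 /ʊ/ → [+ATR]; 8 /ɪ/ → [+ATR]; 9 /u/ is itself a trigger — this domain ends here.
From /u/ at 6 leftward: 5 /ɛ/ → [+ATR]; 4 /s/ transparent; 3 /m/ transparent; 2 /s/ transparent; 1 /m/ transparent; word edge.
From /u/ at 9 rightward: 10 /e/ is itself a trigger — this domain ends here.
From /u/ at 9 leftward: 8 /ɪ/ → [+ATR]; 7 /ʊ/ → [+ATR]; 6 /u/ is itself a trigger — this domain ends here.
From /e/ at 10 rightward: 11 /d/ transparent; 12 /d/ transparent; word edge.
From /e/ at 10 leftward: 9 /u/ is itself a trigger — this domain ends here.
[+ATR] positions on the surface: 5 6 7 8 9 10.

m s m s ɛ~ u~ ʊ~ ɪ~ u~ e~ d d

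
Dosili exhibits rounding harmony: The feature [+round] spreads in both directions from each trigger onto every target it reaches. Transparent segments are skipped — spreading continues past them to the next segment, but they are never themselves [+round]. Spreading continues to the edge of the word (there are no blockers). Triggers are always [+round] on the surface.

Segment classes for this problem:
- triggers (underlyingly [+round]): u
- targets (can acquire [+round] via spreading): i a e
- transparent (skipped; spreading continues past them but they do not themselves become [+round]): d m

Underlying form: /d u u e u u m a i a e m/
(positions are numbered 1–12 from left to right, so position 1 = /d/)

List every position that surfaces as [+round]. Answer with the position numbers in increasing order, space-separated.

From /u/ at 2 rightward: 3 /u/ is itself a trigger — this domain ends here.
From /u/ at 2 leftward: 1 /d/ transparent; word edge.
From /u/ at 3 rightward: 4 /e/ → [+round]; 5 /u/ is itself a trigger — this domain ends here.
From /u/ at 3 leftward: 2 /u/ is itself a trigger — this domain ends here.
From /u/ at 5 rightward: 6 /u/ is itself a trigger — this domain ends here.
From /u/ at 5 leftward: 4 /e/ → [+round]; 3 /u/ is itself a trigger — this domain ends here.
From /u/ at 6 rightward: 7 /m/ transparent; 8 /a/ → [+round]; 9 /i/ → [+round]; 10 /a/ → [+round]; 11 /e/ → [+round]; 12 /m/ transparent; word edge.
From /u/ at 6 leftward: 5 /u/ is itself a trigger — this domain ends here.

2 3 4 5 6 8 9 10 11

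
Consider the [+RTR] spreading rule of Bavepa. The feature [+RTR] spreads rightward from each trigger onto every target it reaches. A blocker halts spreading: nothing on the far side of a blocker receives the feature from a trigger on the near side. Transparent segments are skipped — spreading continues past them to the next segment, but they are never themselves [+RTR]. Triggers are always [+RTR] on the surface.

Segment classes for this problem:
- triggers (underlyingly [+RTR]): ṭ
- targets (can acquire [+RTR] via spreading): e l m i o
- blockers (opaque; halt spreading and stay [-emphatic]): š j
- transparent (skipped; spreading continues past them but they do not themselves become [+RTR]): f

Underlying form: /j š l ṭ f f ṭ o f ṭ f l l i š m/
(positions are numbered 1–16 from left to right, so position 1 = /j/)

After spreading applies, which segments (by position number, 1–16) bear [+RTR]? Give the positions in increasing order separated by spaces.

From /ṭ/ at 4 rightward: 5 /f/ transparent; 6 /f/ transparent; 7 /ṭ/ is itself a trigger — this domain ends here.
From /ṭ/ at 7 rightward: 8 /o/ → [+RTR]; 9 /f/ transparent; 10 /ṭ/ is itself a trigger — this domain ends here.
From /ṭ/ at 10 rightward: 11 /f/ transparent; 12 /l/ → [+RTR]; 13 /l/ → [+RTR]; 14 /i/ → [+RTR]; 15 /š/ blocks.
Targets with no active source: positions 3 16 stay [-emphatic].

4 7 8 10 12 13 14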